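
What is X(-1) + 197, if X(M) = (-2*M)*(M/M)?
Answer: 199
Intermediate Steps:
X(M) = -2*M (X(M) = -2*M*1 = -2*M)
X(-1) + 197 = -2*(-1) + 197 = 2 + 197 = 199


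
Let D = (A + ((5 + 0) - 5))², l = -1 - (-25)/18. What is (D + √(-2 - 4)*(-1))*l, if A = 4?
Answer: 56/9 - 7*I*√6/18 ≈ 6.2222 - 0.95258*I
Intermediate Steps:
l = 7/18 (l = -1 - (-25)/18 = -1 - 1*(-25/18) = -1 + 25/18 = 7/18 ≈ 0.38889)
D = 16 (D = (4 + ((5 + 0) - 5))² = (4 + (5 - 5))² = (4 + 0)² = 4² = 16)
(D + √(-2 - 4)*(-1))*l = (16 + √(-2 - 4)*(-1))*(7/18) = (16 + √(-6)*(-1))*(7/18) = (16 + (I*√6)*(-1))*(7/18) = (16 - I*√6)*(7/18) = 56/9 - 7*I*√6/18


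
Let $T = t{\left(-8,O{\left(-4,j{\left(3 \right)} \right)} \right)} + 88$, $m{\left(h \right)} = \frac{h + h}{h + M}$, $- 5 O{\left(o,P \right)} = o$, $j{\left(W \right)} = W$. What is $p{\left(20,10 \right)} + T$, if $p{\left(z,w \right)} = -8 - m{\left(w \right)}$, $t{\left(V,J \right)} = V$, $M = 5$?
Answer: $\frac{212}{3} \approx 70.667$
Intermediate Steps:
$O{\left(o,P \right)} = - \frac{o}{5}$
$m{\left(h \right)} = \frac{2 h}{5 + h}$ ($m{\left(h \right)} = \frac{h + h}{h + 5} = \frac{2 h}{5 + h}$)
$p{\left(z,w \right)} = -8 - \frac{2 w}{5 + w}$
$T = 80$ ($T = -8 + 88 = 80$)
$p{\left(20,10 \right)} + T = \frac{10 \left(-4 - 10\right)}{5 + 10} + 80 = \frac{10 \left(-4 - 10\right)}{15} + 80 = 10 \cdot \frac{1}{15} \left(-14\right) + 80 = - \frac{28}{3} + 80 = \frac{212}{3}$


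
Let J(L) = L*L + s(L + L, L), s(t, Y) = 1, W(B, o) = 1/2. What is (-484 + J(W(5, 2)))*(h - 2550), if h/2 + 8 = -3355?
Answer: 4477989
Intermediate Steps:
W(B, o) = ½
h = -6726 (h = -16 + 2*(-3355) = -16 - 6710 = -6726)
J(L) = 1 + L² (J(L) = L*L + 1 = L² + 1 = 1 + L²)
(-484 + J(W(5, 2)))*(h - 2550) = (-484 + (1 + (½)²))*(-6726 - 2550) = (-484 + (1 + ¼))*(-9276) = (-484 + 5/4)*(-9276) = -1931/4*(-9276) = 4477989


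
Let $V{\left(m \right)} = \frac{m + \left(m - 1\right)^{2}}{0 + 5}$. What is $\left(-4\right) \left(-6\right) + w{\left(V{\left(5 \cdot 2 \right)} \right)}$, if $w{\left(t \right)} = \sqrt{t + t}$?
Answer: $24 + \frac{\sqrt{910}}{5} \approx 30.033$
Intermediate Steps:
$V{\left(m \right)} = \frac{m}{5} + \frac{\left(-1 + m\right)^{2}}{5}$ ($V{\left(m \right)} = \frac{m + \left(-1 + m\right)^{2}}{5} = \left(m + \left(-1 + m\right)^{2}\right) \frac{1}{5} = \frac{m}{5} + \frac{\left(-1 + m\right)^{2}}{5}$)
$w{\left(t \right)} = \sqrt{2} \sqrt{t}$ ($w{\left(t \right)} = \sqrt{2 t} = \sqrt{2} \sqrt{t}$)
$\left(-4\right) \left(-6\right) + w{\left(V{\left(5 \cdot 2 \right)} \right)} = \left(-4\right) \left(-6\right) + \sqrt{2} \sqrt{\frac{5 \cdot 2}{5} + \frac{\left(-1 + 5 \cdot 2\right)^{2}}{5}} = 24 + \sqrt{2} \sqrt{\frac{1}{5} \cdot 10 + \frac{\left(-1 + 10\right)^{2}}{5}} = 24 + \sqrt{2} \sqrt{2 + \frac{9^{2}}{5}} = 24 + \sqrt{2} \sqrt{2 + \frac{1}{5} \cdot 81} = 24 + \sqrt{2} \sqrt{2 + \frac{81}{5}} = 24 + \sqrt{2} \sqrt{\frac{91}{5}} = 24 + \sqrt{2} \frac{\sqrt{455}}{5} = 24 + \frac{\sqrt{910}}{5}$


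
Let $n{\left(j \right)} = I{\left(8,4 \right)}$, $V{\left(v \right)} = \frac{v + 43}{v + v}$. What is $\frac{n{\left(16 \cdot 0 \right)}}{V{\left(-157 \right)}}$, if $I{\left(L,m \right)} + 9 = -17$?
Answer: $- \frac{4082}{57} \approx -71.614$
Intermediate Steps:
$V{\left(v \right)} = \frac{43 + v}{2 v}$
$I{\left(L,m \right)} = -26$ ($I{\left(L,m \right)} = -9 - 17 = -26$)
$n{\left(j \right)} = -26$
$\frac{n{\left(16 \cdot 0 \right)}}{V{\left(-157 \right)}} = - \frac{26}{\frac{1}{2} \frac{1}{-157} \left(43 - 157\right)} = - \frac{26}{\frac{1}{2} \left(- \frac{1}{157}\right) \left(-114\right)} = - \frac{26}{\frac{57}{157}} = \left(-26\right) \frac{157}{57} = - \frac{4082}{57}$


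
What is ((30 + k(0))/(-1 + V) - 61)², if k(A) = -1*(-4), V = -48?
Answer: 9138529/2401 ≈ 3806.1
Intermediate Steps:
k(A) = 4
((30 + k(0))/(-1 + V) - 61)² = ((30 + 4)/(-1 - 48) - 61)² = (34/(-49) - 61)² = (34*(-1/49) - 61)² = (-34/49 - 61)² = (-3023/49)² = 9138529/2401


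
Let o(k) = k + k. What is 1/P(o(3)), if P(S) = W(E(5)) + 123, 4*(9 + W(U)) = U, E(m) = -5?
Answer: 4/451 ≈ 0.0088692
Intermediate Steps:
o(k) = 2*k
W(U) = -9 + U/4
P(S) = 451/4 (P(S) = (-9 + (¼)*(-5)) + 123 = (-9 - 5/4) + 123 = -41/4 + 123 = 451/4)
1/P(o(3)) = 1/(451/4) = 4/451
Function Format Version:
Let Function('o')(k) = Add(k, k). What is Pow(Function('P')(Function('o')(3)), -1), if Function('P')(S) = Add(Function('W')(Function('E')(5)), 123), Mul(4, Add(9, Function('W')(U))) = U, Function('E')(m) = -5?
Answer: Rational(4, 451) ≈ 0.0088692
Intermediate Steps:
Function('o')(k) = Mul(2, k)
Function('W')(U) = Add(-9, Mul(Rational(1, 4), U))
Function('P')(S) = Rational(451, 4) (Function('P')(S) = Add(Add(-9, Mul(Rational(1, 4), -5)), 123) = Add(Add(-9, Rational(-5, 4)), 123) = Add(Rational(-41, 4), 123) = Rational(451, 4))
Pow(Function('P')(Function('o')(3)), -1) = Pow(Rational(451, 4), -1) = Rational(4, 451)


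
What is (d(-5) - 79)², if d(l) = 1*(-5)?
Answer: 7056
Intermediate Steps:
d(l) = -5
(d(-5) - 79)² = (-5 - 79)² = (-84)² = 7056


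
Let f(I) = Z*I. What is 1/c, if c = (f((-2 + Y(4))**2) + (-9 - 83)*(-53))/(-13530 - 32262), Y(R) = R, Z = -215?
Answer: -2862/251 ≈ -11.402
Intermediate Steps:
f(I) = -215*I
c = -251/2862 (c = (-215*(-2 + 4)**2 + (-9 - 83)*(-53))/(-13530 - 32262) = (-215*2**2 - 92*(-53))/(-45792) = (-215*4 + 4876)*(-1/45792) = (-860 + 4876)*(-1/45792) = 4016*(-1/45792) = -251/2862 ≈ -0.087701)
1/c = 1/(-251/2862) = -2862/251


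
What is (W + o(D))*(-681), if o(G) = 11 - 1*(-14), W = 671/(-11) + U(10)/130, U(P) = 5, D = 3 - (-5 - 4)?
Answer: 636735/26 ≈ 24490.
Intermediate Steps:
D = 12 (D = 3 - 1*(-9) = 3 + 9 = 12)
W = -1585/26 (W = 671/(-11) + 5/130 = 671*(-1/11) + 5*(1/130) = -61 + 1/26 = -1585/26 ≈ -60.962)
o(G) = 25 (o(G) = 11 + 14 = 25)
(W + o(D))*(-681) = (-1585/26 + 25)*(-681) = -935/26*(-681) = 636735/26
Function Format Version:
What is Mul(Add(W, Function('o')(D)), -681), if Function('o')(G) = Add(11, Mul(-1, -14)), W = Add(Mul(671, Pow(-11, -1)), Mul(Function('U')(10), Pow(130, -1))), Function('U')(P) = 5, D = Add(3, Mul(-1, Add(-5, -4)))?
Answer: Rational(636735, 26) ≈ 24490.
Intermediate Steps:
D = 12 (D = Add(3, Mul(-1, -9)) = Add(3, 9) = 12)
W = Rational(-1585, 26) (W = Add(Mul(671, Pow(-11, -1)), Mul(5, Pow(130, -1))) = Add(Mul(671, Rational(-1, 11)), Mul(5, Rational(1, 130))) = Add(-61, Rational(1, 26)) = Rational(-1585, 26) ≈ -60.962)
Function('o')(G) = 25 (Function('o')(G) = Add(11, 14) = 25)
Mul(Add(W, Function('o')(D)), -681) = Mul(Add(Rational(-1585, 26), 25), -681) = Mul(Rational(-935, 26), -681) = Rational(636735, 26)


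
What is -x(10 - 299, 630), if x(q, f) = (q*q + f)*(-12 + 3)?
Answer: 757359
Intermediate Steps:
x(q, f) = -9*f - 9*q² (x(q, f) = (q² + f)*(-9) = (f + q²)*(-9) = -9*f - 9*q²)
-x(10 - 299, 630) = -(-9*630 - 9*(10 - 299)²) = -(-5670 - 9*(-289)²) = -(-5670 - 9*83521) = -(-5670 - 751689) = -1*(-757359) = 757359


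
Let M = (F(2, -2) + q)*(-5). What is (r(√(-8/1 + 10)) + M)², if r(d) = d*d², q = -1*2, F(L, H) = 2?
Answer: 8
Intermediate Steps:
q = -2
r(d) = d³
M = 0 (M = (2 - 2)*(-5) = 0*(-5) = 0)
(r(√(-8/1 + 10)) + M)² = ((√(-8/1 + 10))³ + 0)² = ((√(-8*1 + 10))³ + 0)² = ((√(-8 + 10))³ + 0)² = ((√2)³ + 0)² = (2*√2 + 0)² = (2*√2)² = 8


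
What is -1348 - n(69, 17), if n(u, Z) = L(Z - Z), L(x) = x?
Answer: -1348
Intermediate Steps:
n(u, Z) = 0 (n(u, Z) = Z - Z = 0)
-1348 - n(69, 17) = -1348 - 1*0 = -1348 + 0 = -1348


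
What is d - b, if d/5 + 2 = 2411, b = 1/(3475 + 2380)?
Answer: 70523474/5855 ≈ 12045.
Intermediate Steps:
b = 1/5855 ≈ 0.00017079
d = 12045 (d = -10 + 5*2411 = -10 + 12055 = 12045)
d - b = 12045 - 1*1/5855 = 12045 - 1/5855 = 70523474/5855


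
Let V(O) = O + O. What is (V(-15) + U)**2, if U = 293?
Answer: 69169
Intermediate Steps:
V(O) = 2*O
(V(-15) + U)**2 = (2*(-15) + 293)**2 = (-30 + 293)**2 = 263**2 = 69169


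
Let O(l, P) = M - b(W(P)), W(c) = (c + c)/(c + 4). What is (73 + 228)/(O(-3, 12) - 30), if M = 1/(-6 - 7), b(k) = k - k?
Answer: -3913/391 ≈ -10.008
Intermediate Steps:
W(c) = 2*c/(4 + c) (W(c) = (2*c)/(4 + c) = 2*c/(4 + c))
b(k) = 0
M = -1/13 (M = 1/(-13) = -1/13 ≈ -0.076923)
O(l, P) = -1/13 (O(l, P) = -1/13 - 1*0 = -1/13 + 0 = -1/13)
(73 + 228)/(O(-3, 12) - 30) = (73 + 228)/(-1/13 - 30) = 301/(-391/13) = 301*(-13/391) = -3913/391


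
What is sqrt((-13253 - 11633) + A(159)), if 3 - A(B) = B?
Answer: I*sqrt(25042) ≈ 158.25*I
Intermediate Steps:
A(B) = 3 - B
sqrt((-13253 - 11633) + A(159)) = sqrt((-13253 - 11633) + (3 - 1*159)) = sqrt(-24886 + (3 - 159)) = sqrt(-24886 - 156) = sqrt(-25042) = I*sqrt(25042)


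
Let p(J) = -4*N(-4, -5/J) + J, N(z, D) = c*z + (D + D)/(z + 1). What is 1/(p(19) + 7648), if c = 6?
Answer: 57/442451 ≈ 0.00012883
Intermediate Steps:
N(z, D) = 6*z + 2*D/(1 + z) (N(z, D) = 6*z + (D + D)/(z + 1) = 6*z + (2*D)/(1 + z) = 6*z + 2*D/(1 + z))
p(J) = 96 + J - 40/(3*J) (p(J) = -8*(-5/J + 3*(-4) + 3*(-4)**2)/(1 - 4) + J = -8*(-5/J - 12 + 3*16)/(-3) + J = -8*(-1)*(-5/J - 12 + 48)/3 + J = -8*(-1)*(36 - 5/J)/3 + J = -4*(-24 + 10/(3*J)) + J = (96 - 40/(3*J)) + J = 96 + J - 40/(3*J))
1/(p(19) + 7648) = 1/((96 + 19 - 40/3/19) + 7648) = 1/((96 + 19 - 40/3*1/19) + 7648) = 1/((96 + 19 - 40/57) + 7648) = 1/(6515/57 + 7648) = 1/(442451/57) = 57/442451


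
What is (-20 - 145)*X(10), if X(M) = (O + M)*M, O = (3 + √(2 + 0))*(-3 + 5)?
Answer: -26400 - 3300*√2 ≈ -31067.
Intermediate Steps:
O = 6 + 2*√2 (O = (3 + √2)*2 = 6 + 2*√2 ≈ 8.8284)
X(M) = M*(6 + M + 2*√2) (X(M) = ((6 + 2*√2) + M)*M = (6 + M + 2*√2)*M = M*(6 + M + 2*√2))
(-20 - 145)*X(10) = (-20 - 145)*(10*(6 + 10 + 2*√2)) = -1650*(16 + 2*√2) = -165*(160 + 20*√2) = -26400 - 3300*√2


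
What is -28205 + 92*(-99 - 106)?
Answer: -47065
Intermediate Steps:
-28205 + 92*(-99 - 106) = -28205 + 92*(-205) = -28205 - 18860 = -47065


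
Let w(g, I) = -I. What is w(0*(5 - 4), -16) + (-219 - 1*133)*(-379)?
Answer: 133424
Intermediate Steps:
w(0*(5 - 4), -16) + (-219 - 1*133)*(-379) = -1*(-16) + (-219 - 1*133)*(-379) = 16 + (-219 - 133)*(-379) = 16 - 352*(-379) = 16 + 133408 = 133424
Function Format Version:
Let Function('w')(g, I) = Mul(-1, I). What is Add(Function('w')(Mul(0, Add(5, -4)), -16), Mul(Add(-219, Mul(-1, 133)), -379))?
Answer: 133424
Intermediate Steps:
Add(Function('w')(Mul(0, Add(5, -4)), -16), Mul(Add(-219, Mul(-1, 133)), -379)) = Add(Mul(-1, -16), Mul(Add(-219, Mul(-1, 133)), -379)) = Add(16, Mul(Add(-219, -133), -379)) = Add(16, Mul(-352, -379)) = Add(16, 133408) = 133424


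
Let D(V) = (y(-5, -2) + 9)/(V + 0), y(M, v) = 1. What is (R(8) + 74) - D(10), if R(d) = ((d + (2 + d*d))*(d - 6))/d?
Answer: 183/2 ≈ 91.500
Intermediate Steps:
D(V) = 10/V (D(V) = (1 + 9)/(V + 0) = 10/V)
R(d) = (-6 + d)*(2 + d + d²)/d (R(d) = ((d + (2 + d²))*(-6 + d))/d = ((2 + d + d²)*(-6 + d))/d = ((-6 + d)*(2 + d + d²))/d = (-6 + d)*(2 + d + d²)/d)
(R(8) + 74) - D(10) = ((-4 + 8² - 12/8 - 5*8) + 74) - 10/10 = ((-4 + 64 - 12*⅛ - 40) + 74) - 10/10 = ((-4 + 64 - 3/2 - 40) + 74) - 1*1 = (37/2 + 74) - 1 = 185/2 - 1 = 183/2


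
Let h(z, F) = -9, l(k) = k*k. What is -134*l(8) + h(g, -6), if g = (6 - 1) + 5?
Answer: -8585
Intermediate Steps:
l(k) = k²
g = 10 (g = 5 + 5 = 10)
-134*l(8) + h(g, -6) = -134*8² - 9 = -134*64 - 9 = -8576 - 9 = -8585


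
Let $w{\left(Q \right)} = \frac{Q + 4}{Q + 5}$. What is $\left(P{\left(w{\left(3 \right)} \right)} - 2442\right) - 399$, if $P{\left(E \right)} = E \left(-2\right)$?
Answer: $- \frac{11371}{4} \approx -2842.8$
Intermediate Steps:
$w{\left(Q \right)} = \frac{4 + Q}{5 + Q}$
$P{\left(E \right)} = - 2 E$
$\left(P{\left(w{\left(3 \right)} \right)} - 2442\right) - 399 = \left(- 2 \frac{4 + 3}{5 + 3} - 2442\right) - 399 = \left(- 2 \cdot \frac{1}{8} \cdot 7 - 2442\right) - 399 = \left(\left(-2\right) \frac{7}{8} - 2442\right) - 399 = \left(- \frac{7}{4} - 2442\right) - 399 = - \frac{9775}{4} - 399 = - \frac{11371}{4}$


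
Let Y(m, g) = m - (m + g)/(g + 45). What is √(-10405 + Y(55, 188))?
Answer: 3*I*√62438641/233 ≈ 101.74*I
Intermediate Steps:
Y(m, g) = m - (g + m)/(45 + g)
√(-10405 + Y(55, 188)) = √(-10405 + (-1*188 + 44*55 + 188*55)/(45 + 188)) = √(-10405 + (-188 + 2420 + 10340)/233) = √(-10405 + (1/233)*12572) = √(-10405 + 12572/233) = √(-2411793/233) = 3*I*√62438641/233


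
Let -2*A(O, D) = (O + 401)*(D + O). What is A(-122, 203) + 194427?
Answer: 366255/2 ≈ 1.8313e+5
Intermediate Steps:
A(O, D) = -(401 + O)*(D + O)/2 (A(O, D) = -(O + 401)*(D + O)/2 = -(401 + O)*(D + O)/2)
A(-122, 203) + 194427 = (-401/2*203 - 401/2*(-122) - ½*(-122)² - ½*203*(-122)) + 194427 = (-81403/2 + 24461 - ½*14884 + 12383) + 194427 = (-81403/2 + 24461 - 7442 + 12383) + 194427 = -22599/2 + 194427 = 366255/2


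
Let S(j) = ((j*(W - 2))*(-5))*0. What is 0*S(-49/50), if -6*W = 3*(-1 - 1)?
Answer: 0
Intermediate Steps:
W = 1 (W = -(-1 - 1)/2 = -(-2)/2 = -⅙*(-6) = 1)
S(j) = 0 (S(j) = ((j*(1 - 2))*(-5))*0 = ((j*(-1))*(-5))*0 = (-j*(-5))*0 = (5*j)*0 = 0)
0*S(-49/50) = 0*0 = 0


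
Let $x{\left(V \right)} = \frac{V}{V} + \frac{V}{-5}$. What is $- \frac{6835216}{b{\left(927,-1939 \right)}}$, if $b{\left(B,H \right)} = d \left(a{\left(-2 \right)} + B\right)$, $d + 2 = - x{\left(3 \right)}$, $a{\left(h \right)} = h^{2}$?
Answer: $\frac{8544020}{2793} \approx 3059.1$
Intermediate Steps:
$x{\left(V \right)} = 1 - \frac{V}{5}$ ($x{\left(V \right)} = 1 + V \left(- \frac{1}{5}\right) = 1 - \frac{V}{5}$)
$d = - \frac{12}{5}$ ($d = -2 - \left(1 - \frac{3}{5}\right) = -2 - \frac{2}{5} = - \frac{12}{5} \approx -2.4$)
$b{\left(B,H \right)} = - \frac{48}{5} - \frac{12 B}{5}$ ($b{\left(B,H \right)} = - \frac{12 \left(\left(-2\right)^{2} + B\right)}{5} = - \frac{12 \left(4 + B\right)}{5} = - \frac{48}{5} - \frac{12 B}{5}$)
$- \frac{6835216}{b{\left(927,-1939 \right)}} = - \frac{6835216}{- \frac{48}{5} - \frac{11124}{5}} = - \frac{6835216}{- \frac{11172}{5}} = \left(-6835216\right) \left(- \frac{5}{11172}\right) = \frac{8544020}{2793}$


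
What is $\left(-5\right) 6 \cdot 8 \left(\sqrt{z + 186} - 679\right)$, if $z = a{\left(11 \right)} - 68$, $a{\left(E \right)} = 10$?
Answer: $162960 - 1920 \sqrt{2} \approx 1.6024 \cdot 10^{5}$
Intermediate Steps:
$z = -58$ ($z = 10 - 68 = -58$)
$\left(-5\right) 6 \cdot 8 \left(\sqrt{z + 186} - 679\right) = \left(-5\right) 6 \cdot 8 \left(\sqrt{-58 + 186} - 679\right) = \left(-30\right) 8 \left(\sqrt{128} - 679\right) = - 240 \left(8 \sqrt{2} - 679\right) = - 240 \left(-679 + 8 \sqrt{2}\right) = 162960 - 1920 \sqrt{2}$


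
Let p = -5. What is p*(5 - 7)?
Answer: 10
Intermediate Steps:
p*(5 - 7) = -5*(5 - 7) = -5*(-2) = 10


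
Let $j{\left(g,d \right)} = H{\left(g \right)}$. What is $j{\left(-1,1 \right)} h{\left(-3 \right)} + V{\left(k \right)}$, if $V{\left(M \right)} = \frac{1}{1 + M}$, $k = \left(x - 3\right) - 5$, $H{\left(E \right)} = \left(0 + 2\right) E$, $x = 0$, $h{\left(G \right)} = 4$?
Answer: $- \frac{57}{7} \approx -8.1429$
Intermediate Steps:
$H{\left(E \right)} = 2 E$
$j{\left(g,d \right)} = 2 g$
$k = -8$ ($k = \left(0 - 3\right) - 5 = -3 - 5 = -8$)
$j{\left(-1,1 \right)} h{\left(-3 \right)} + V{\left(k \right)} = 2 \left(-1\right) 4 + \frac{1}{1 - 8} = \left(-2\right) 4 + \frac{1}{-7} = -8 - \frac{1}{7} = - \frac{57}{7}$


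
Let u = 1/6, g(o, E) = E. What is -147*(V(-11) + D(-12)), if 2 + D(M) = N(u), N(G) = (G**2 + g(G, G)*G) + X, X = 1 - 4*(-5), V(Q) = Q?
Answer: -7105/6 ≈ -1184.2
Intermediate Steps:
X = 21 (X = 1 + 20 = 21)
u = 1/6 ≈ 0.16667
N(G) = 21 + 2*G**2 (N(G) = (G**2 + G*G) + 21 = (G**2 + G**2) + 21 = 2*G**2 + 21 = 21 + 2*G**2)
D(M) = 343/18 (D(M) = -2 + (21 + 2*(1/6)**2) = -2 + (21 + 2*(1/36)) = -2 + (21 + 1/18) = -2 + 379/18 = 343/18)
-147*(V(-11) + D(-12)) = -147*(-11 + 343/18) = -147*145/18 = -7105/6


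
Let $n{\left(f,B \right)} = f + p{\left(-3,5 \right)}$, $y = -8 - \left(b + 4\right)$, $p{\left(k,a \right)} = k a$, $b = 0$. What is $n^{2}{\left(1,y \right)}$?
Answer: $196$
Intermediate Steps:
$p{\left(k,a \right)} = a k$
$y = -12$ ($y = -8 - \left(0 + 4\right) = -8 - 4 = -12$)
$n{\left(f,B \right)} = -15 + f$ ($n{\left(f,B \right)} = f + 5 \left(-3\right) = f - 15 = -15 + f$)
$n^{2}{\left(1,y \right)} = \left(-15 + 1\right)^{2} = \left(-14\right)^{2} = 196$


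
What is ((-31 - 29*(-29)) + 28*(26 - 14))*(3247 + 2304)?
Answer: 6361446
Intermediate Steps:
((-31 - 29*(-29)) + 28*(26 - 14))*(3247 + 2304) = ((-31 + 841) + 28*12)*5551 = (810 + 336)*5551 = 1146*5551 = 6361446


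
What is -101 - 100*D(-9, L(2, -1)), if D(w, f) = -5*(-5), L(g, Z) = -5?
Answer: -2601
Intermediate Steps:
D(w, f) = 25
-101 - 100*D(-9, L(2, -1)) = -101 - 100*25 = -101 - 2500 = -2601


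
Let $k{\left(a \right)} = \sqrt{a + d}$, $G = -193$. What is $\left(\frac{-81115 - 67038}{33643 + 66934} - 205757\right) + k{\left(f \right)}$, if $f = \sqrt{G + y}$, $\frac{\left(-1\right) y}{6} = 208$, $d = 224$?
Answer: $- \frac{20694569942}{100577} + \sqrt{224 + i \sqrt{1441}} \approx -2.0574 \cdot 10^{5} + 1.2637 i$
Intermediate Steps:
$y = -1248$ ($y = \left(-6\right) 208 = -1248$)
$f = i \sqrt{1441}$ ($f = \sqrt{-193 - 1248} = \sqrt{-1441} = i \sqrt{1441} \approx 37.961 i$)
$k{\left(a \right)} = \sqrt{224 + a}$ ($k{\left(a \right)} = \sqrt{a + 224} = \sqrt{224 + a}$)
$\left(\frac{-81115 - 67038}{33643 + 66934} - 205757\right) + k{\left(f \right)} = \left(\frac{-81115 - 67038}{33643 + 66934} - 205757\right) + \sqrt{224 + i \sqrt{1441}} = \left(- \frac{148153}{100577} - 205757\right) + \sqrt{224 + i \sqrt{1441}} = - \frac{20694569942}{100577} + \sqrt{224 + i \sqrt{1441}}$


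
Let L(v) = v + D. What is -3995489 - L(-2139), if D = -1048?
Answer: -3992302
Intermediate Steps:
L(v) = -1048 + v (L(v) = v - 1048 = -1048 + v)
-3995489 - L(-2139) = -3995489 - (-1048 - 2139) = -3995489 - 1*(-3187) = -3995489 + 3187 = -3992302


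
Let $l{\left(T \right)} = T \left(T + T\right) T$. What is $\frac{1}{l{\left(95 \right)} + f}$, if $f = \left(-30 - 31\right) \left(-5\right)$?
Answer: $\frac{1}{1715055} \approx 5.8307 \cdot 10^{-7}$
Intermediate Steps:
$l{\left(T \right)} = 2 T^{3}$ ($l{\left(T \right)} = T 2 T T = 2 T^{2} T = 2 T^{3}$)
$f = 305$ ($f = \left(-61\right) \left(-5\right) = 305$)
$\frac{1}{l{\left(95 \right)} + f} = \frac{1}{2 \cdot 95^{3} + 305} = \frac{1}{2 \cdot 857375 + 305} = \frac{1}{1714750 + 305} = \frac{1}{1715055}$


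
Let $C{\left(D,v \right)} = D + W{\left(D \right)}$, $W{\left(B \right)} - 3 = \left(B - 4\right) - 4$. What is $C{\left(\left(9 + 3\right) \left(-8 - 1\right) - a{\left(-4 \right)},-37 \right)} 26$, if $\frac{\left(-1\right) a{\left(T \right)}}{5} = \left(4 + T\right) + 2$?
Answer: $-5226$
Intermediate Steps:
$a{\left(T \right)} = -30 - 5 T$ ($a{\left(T \right)} = - 5 \left(\left(4 + T\right) + 2\right) = - 5 \left(6 + T\right) = -30 - 5 T$)
$W{\left(B \right)} = -5 + B$ ($W{\left(B \right)} = 3 + \left(\left(B - 4\right) - 4\right) = 3 + \left(\left(-4 + B\right) - 4\right) = 3 + \left(-8 + B\right) = -5 + B$)
$C{\left(D,v \right)} = -5 + 2 D$ ($C{\left(D,v \right)} = D + \left(-5 + D\right) = -5 + 2 D$)
$C{\left(\left(9 + 3\right) \left(-8 - 1\right) - a{\left(-4 \right)},-37 \right)} 26 = \left(-5 + 2 \left(\left(9 + 3\right) \left(-8 - 1\right) - \left(-30 - -20\right)\right)\right) 26 = \left(-5 + 2 \left(12 \left(-9\right) - \left(-30 + 20\right)\right)\right) 26 = \left(-5 + 2 \left(-108 - -10\right)\right) 26 = \left(-5 + 2 \left(-108 + 10\right)\right) 26 = \left(-5 + 2 \left(-98\right)\right) 26 = \left(-5 - 196\right) 26 = \left(-201\right) 26 = -5226$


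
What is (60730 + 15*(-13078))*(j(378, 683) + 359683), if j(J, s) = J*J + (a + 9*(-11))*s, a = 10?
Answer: -59834683200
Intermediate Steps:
j(J, s) = J² - 89*s (j(J, s) = J*J + (10 + 9*(-11))*s = J² + (10 - 99)*s = J² - 89*s)
(60730 + 15*(-13078))*(j(378, 683) + 359683) = (60730 + 15*(-13078))*((378² - 89*683) + 359683) = (60730 - 196170)*((142884 - 60787) + 359683) = -135440*(82097 + 359683) = -135440*441780 = -59834683200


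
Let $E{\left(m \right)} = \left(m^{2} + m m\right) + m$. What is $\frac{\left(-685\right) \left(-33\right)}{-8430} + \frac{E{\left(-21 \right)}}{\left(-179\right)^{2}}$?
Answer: $- \frac{47801905}{18007042} \approx -2.6546$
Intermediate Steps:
$E{\left(m \right)} = m + 2 m^{2}$ ($E{\left(m \right)} = \left(m^{2} + m^{2}\right) + m = 2 m^{2} + m = m + 2 m^{2}$)
$\frac{\left(-685\right) \left(-33\right)}{-8430} + \frac{E{\left(-21 \right)}}{\left(-179\right)^{2}} = \frac{\left(-685\right) \left(-33\right)}{-8430} + \frac{\left(-21\right) \left(1 + 2 \left(-21\right)\right)}{\left(-179\right)^{2}} = 22605 \left(- \frac{1}{8430}\right) + \frac{\left(-21\right) \left(1 - 42\right)}{32041} = - \frac{1507}{562} + \left(-21\right) \left(-41\right) \frac{1}{32041} = - \frac{1507}{562} + 861 \cdot \frac{1}{32041} = - \frac{1507}{562} + \frac{861}{32041} = - \frac{47801905}{18007042}$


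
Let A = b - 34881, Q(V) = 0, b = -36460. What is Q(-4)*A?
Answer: 0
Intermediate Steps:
A = -71341 (A = -36460 - 34881 = -71341)
Q(-4)*A = 0*(-71341) = 0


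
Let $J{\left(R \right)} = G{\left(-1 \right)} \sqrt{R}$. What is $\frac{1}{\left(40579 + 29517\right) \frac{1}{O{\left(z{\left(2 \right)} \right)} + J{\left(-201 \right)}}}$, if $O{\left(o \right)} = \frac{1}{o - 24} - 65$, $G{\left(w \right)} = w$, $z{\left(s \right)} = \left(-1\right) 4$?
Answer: $- \frac{1821}{1962688} - \frac{i \sqrt{201}}{70096} \approx -0.00092781 - 0.00020226 i$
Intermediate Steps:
$z{\left(s \right)} = -4$
$J{\left(R \right)} = - \sqrt{R}$
$O{\left(o \right)} = -65 + \frac{1}{-24 + o}$ ($O{\left(o \right)} = \frac{1}{-24 + o} - 65 = -65 + \frac{1}{-24 + o}$)
$\frac{1}{\left(40579 + 29517\right) \frac{1}{O{\left(z{\left(2 \right)} \right)} + J{\left(-201 \right)}}} = \frac{1}{\left(40579 + 29517\right) \frac{1}{\frac{1561 - -260}{-24 - 4} - \sqrt{-201}}} = \frac{1}{70096 \frac{1}{\frac{1561 + 260}{-28} - i \sqrt{201}}} = \frac{1}{70096 \frac{1}{\left(- \frac{1}{28}\right) 1821 - i \sqrt{201}}} = \frac{1}{70096 \frac{1}{- \frac{1821}{28} - i \sqrt{201}}} = - \frac{1821}{1962688} - \frac{i \sqrt{201}}{70096}$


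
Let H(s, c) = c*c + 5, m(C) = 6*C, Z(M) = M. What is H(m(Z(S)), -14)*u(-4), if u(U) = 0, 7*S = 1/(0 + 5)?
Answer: 0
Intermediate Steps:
S = 1/35 (S = 1/(7*(0 + 5)) = (1/7)/5 = (1/7)*(1/5) = 1/35 ≈ 0.028571)
H(s, c) = 5 + c**2 (H(s, c) = c**2 + 5 = 5 + c**2)
H(m(Z(S)), -14)*u(-4) = (5 + (-14)**2)*0 = (5 + 196)*0 = 201*0 = 0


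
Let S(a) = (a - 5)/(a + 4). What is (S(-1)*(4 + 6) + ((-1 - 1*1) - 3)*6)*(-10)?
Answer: 500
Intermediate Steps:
S(a) = (-5 + a)/(4 + a)
(S(-1)*(4 + 6) + ((-1 - 1*1) - 3)*6)*(-10) = (((-5 - 1)/(4 - 1))*(4 + 6) + ((-1 - 1*1) - 3)*6)*(-10) = ((-6/3)*10 + ((-1 - 1) - 3)*6)*(-10) = (((⅓)*(-6))*10 + (-2 - 3)*6)*(-10) = (-2*10 - 5*6)*(-10) = (-20 - 30)*(-10) = -50*(-10) = 500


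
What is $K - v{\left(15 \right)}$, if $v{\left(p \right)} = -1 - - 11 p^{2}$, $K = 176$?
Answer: $-2298$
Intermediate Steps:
$v{\left(p \right)} = -1 + 11 p^{2}$
$K - v{\left(15 \right)} = 176 - \left(-1 + 11 \cdot 15^{2}\right) = 176 - \left(-1 + 11 \cdot 225\right) = 176 - \left(-1 + 2475\right) = 176 - 2474 = -2298$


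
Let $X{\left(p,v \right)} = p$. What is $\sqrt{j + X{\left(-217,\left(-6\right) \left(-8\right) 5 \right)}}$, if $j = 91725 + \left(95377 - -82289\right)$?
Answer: $\sqrt{269174} \approx 518.82$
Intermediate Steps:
$j = 269391$ ($j = 91725 + \left(95377 + 82289\right) = 91725 + 177666 = 269391$)
$\sqrt{j + X{\left(-217,\left(-6\right) \left(-8\right) 5 \right)}} = \sqrt{269391 - 217} = \sqrt{269174}$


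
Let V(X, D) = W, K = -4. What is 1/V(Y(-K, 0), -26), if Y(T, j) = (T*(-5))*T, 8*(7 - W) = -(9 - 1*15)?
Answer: 4/25 ≈ 0.16000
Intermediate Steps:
W = 25/4 (W = 7 - (-1)*(9 - 1*15)/8 = 7 - (-1)*(9 - 15)/8 = 7 - (-1)*(-6)/8 = 7 - ⅛*6 = 7 - ¾ = 25/4 ≈ 6.2500)
Y(T, j) = -5*T² (Y(T, j) = (-5*T)*T = -5*T²)
V(X, D) = 25/4
1/V(Y(-K, 0), -26) = 1/(25/4) = 4/25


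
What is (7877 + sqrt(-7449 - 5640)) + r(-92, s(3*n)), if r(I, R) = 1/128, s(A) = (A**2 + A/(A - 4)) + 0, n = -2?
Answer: 1008257/128 + I*sqrt(13089) ≈ 7877.0 + 114.41*I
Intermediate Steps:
s(A) = A**2 + A/(-4 + A) (s(A) = (A**2 + A/(-4 + A)) + 0 = A**2 + A/(-4 + A))
r(I, R) = 1/128
(7877 + sqrt(-7449 - 5640)) + r(-92, s(3*n)) = (7877 + sqrt(-7449 - 5640)) + 1/128 = (7877 + sqrt(-13089)) + 1/128 = (7877 + I*sqrt(13089)) + 1/128 = 1008257/128 + I*sqrt(13089)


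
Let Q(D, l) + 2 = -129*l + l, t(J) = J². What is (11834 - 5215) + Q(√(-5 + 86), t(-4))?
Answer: 4569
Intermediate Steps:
Q(D, l) = -2 - 128*l (Q(D, l) = -2 + (-129*l + l) = -2 - 128*l)
(11834 - 5215) + Q(√(-5 + 86), t(-4)) = (11834 - 5215) + (-2 - 128*(-4)²) = 6619 + (-2 - 128*16) = 6619 + (-2 - 2048) = 6619 - 2050 = 4569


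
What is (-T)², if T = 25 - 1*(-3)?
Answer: 784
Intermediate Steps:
T = 28 (T = 25 + 3 = 28)
(-T)² = (-1*28)² = (-28)² = 784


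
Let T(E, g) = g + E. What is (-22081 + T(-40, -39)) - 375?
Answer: -22535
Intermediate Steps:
T(E, g) = E + g
(-22081 + T(-40, -39)) - 375 = (-22081 + (-40 - 39)) - 375 = (-22081 - 79) - 375 = -22160 - 375 = -22535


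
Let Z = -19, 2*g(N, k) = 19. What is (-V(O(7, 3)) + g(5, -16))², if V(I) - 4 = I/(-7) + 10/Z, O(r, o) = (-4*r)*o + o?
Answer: 2175625/70756 ≈ 30.748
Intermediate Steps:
g(N, k) = 19/2 (g(N, k) = (½)*19 = 19/2)
O(r, o) = o - 4*o*r (O(r, o) = -4*o*r + o = o - 4*o*r)
V(I) = 66/19 - I/7 (V(I) = 4 + (I/(-7) + 10/(-19)) = 4 + (I*(-⅐) + 10*(-1/19)) = 4 + (-I/7 - 10/19) = 4 + (-10/19 - I/7) = 66/19 - I/7)
(-V(O(7, 3)) + g(5, -16))² = (-(66/19 - 3*(1 - 4*7)/7) + 19/2)² = (-(66/19 - 3*(1 - 28)/7) + 19/2)² = (-(66/19 - 3*(-27)/7) + 19/2)² = (-(66/19 - ⅐*(-81)) + 19/2)² = (-(66/19 + 81/7) + 19/2)² = (-1*2001/133 + 19/2)² = (-2001/133 + 19/2)² = (-1475/266)² = 2175625/70756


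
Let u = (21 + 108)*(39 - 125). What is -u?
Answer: 11094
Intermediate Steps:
u = -11094 (u = 129*(-86) = -11094)
-u = -1*(-11094) = 11094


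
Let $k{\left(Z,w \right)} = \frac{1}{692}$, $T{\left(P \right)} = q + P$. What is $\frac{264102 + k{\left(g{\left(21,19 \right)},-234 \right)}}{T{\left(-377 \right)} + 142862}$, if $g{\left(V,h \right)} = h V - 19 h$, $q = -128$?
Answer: $\frac{182758585}{98511044} \approx 1.8552$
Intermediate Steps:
$T{\left(P \right)} = -128 + P$
$g{\left(V,h \right)} = - 19 h + V h$ ($g{\left(V,h \right)} = V h - 19 h = - 19 h + V h$)
$k{\left(Z,w \right)} = \frac{1}{692}$
$\frac{264102 + k{\left(g{\left(21,19 \right)},-234 \right)}}{T{\left(-377 \right)} + 142862} = \frac{264102 + \frac{1}{692}}{\left(-128 - 377\right) + 142862} = \frac{182758585}{692 \left(-505 + 142862\right)} = \frac{182758585}{692 \cdot 142357} = \frac{182758585}{692} \cdot \frac{1}{142357} = \frac{182758585}{98511044}$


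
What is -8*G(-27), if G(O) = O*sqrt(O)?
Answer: 648*I*sqrt(3) ≈ 1122.4*I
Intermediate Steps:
G(O) = O**(3/2)
-8*G(-27) = -(-648)*I*sqrt(3) = 648*I*sqrt(3)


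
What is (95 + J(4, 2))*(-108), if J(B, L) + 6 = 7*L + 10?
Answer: -12204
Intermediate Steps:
J(B, L) = 4 + 7*L (J(B, L) = -6 + (7*L + 10) = -6 + (10 + 7*L) = 4 + 7*L)
(95 + J(4, 2))*(-108) = (95 + (4 + 7*2))*(-108) = (95 + (4 + 14))*(-108) = (95 + 18)*(-108) = 113*(-108) = -12204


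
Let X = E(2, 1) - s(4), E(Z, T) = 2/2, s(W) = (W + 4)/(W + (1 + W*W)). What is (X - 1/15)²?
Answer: 3364/11025 ≈ 0.30512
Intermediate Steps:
s(W) = (4 + W)/(1 + W + W²) (s(W) = (4 + W)/(W + (1 + W²)) = (4 + W)/(1 + W + W²))
E(Z, T) = 1 (E(Z, T) = 2*(½) = 1)
X = 13/21 (X = 1 - (4 + 4)/(1 + 4 + 4²) = 1 - 8/(1 + 4 + 16) = 1 - 8/21 = 13/21 ≈ 0.61905)
(X - 1/15)² = (13/21 - 1/15)² = (58/105)² = 3364/11025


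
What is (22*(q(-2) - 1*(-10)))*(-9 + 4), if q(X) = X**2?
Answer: -1540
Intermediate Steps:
(22*(q(-2) - 1*(-10)))*(-9 + 4) = (22*((-2)**2 - 1*(-10)))*(-9 + 4) = (22*(4 + 10))*(-5) = (22*14)*(-5) = 308*(-5) = -1540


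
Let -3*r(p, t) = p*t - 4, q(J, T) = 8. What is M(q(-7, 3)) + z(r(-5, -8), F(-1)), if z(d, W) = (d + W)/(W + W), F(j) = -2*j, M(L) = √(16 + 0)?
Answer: 3/2 ≈ 1.5000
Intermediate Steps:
r(p, t) = 4/3 - p*t/3 (r(p, t) = -(p*t - 4)/3 = -(-4 + p*t)/3 = 4/3 - p*t/3)
M(L) = 4 (M(L) = √16 = 4)
z(d, W) = (W + d)/(2*W) (z(d, W) = (W + d)/((2*W)) = (W + d)*(1/(2*W)) = (W + d)/(2*W))
M(q(-7, 3)) + z(r(-5, -8), F(-1)) = 4 + (-2*(-1) + (4/3 - ⅓*(-5)*(-8)))/(2*((-2*(-1)))) = 4 + (½)*(2 + (4/3 - 40/3))/2 = 4 + (½)*(½)*(2 - 12) = 4 + (½)*(½)*(-10) = 4 - 5/2 = 3/2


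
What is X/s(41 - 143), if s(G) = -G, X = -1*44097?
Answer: -14699/34 ≈ -432.32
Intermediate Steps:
X = -44097
X/s(41 - 143) = -44097*(-1/(41 - 143)) = -44097/((-1*(-102))) = -44097/102 = -44097*1/102 = -14699/34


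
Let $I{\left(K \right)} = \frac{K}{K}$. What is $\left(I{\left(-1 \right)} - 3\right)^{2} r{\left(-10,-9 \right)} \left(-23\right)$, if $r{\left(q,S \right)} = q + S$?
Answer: $1748$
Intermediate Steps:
$r{\left(q,S \right)} = S + q$
$I{\left(K \right)} = 1$
$\left(I{\left(-1 \right)} - 3\right)^{2} r{\left(-10,-9 \right)} \left(-23\right) = \left(1 - 3\right)^{2} \left(-9 - 10\right) \left(-23\right) = \left(-2\right)^{2} \left(-19\right) \left(-23\right) = 4 \left(-19\right) \left(-23\right) = \left(-76\right) \left(-23\right) = 1748$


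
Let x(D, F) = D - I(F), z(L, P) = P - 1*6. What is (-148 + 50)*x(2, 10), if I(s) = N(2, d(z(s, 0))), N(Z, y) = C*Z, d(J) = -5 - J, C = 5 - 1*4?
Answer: 0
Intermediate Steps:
C = 1 (C = 5 - 4 = 1)
z(L, P) = -6 + P (z(L, P) = P - 6 = -6 + P)
N(Z, y) = Z (N(Z, y) = 1*Z = Z)
I(s) = 2
x(D, F) = -2 + D (x(D, F) = D - 1*2 = D - 2 = -2 + D)
(-148 + 50)*x(2, 10) = (-148 + 50)*(-2 + 2) = -98*0 = 0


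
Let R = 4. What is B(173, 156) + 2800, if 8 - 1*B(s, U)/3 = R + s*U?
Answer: -78152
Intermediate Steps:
B(s, U) = 12 - 3*U*s (B(s, U) = 24 - 3*(4 + s*U) = 24 - 3*(4 + U*s) = 24 + (-12 - 3*U*s) = 12 - 3*U*s)
B(173, 156) + 2800 = (12 - 3*156*173) + 2800 = (12 - 80964) + 2800 = -80952 + 2800 = -78152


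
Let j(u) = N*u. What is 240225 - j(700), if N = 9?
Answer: 233925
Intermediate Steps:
j(u) = 9*u
240225 - j(700) = 240225 - 9*700 = 240225 - 1*6300 = 240225 - 6300 = 233925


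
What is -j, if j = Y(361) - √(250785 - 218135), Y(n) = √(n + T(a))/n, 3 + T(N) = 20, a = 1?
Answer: 5*√1306 - 3*√42/361 ≈ 180.64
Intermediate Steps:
T(N) = 17 (T(N) = -3 + 20 = 17)
Y(n) = √(17 + n)/n (Y(n) = √(n + 17)/n = √(17 + n)/n)
j = -5*√1306 + 3*√42/361 (j = √(17 + 361)/361 - √(250785 - 218135) = √378/361 - √32650 = (3*√42)/361 - 5*√1306 = 3*√42/361 - 5*√1306 = -5*√1306 + 3*√42/361 ≈ -180.64)
-j = -(-5*√1306 + 3*√42/361) = 5*√1306 - 3*√42/361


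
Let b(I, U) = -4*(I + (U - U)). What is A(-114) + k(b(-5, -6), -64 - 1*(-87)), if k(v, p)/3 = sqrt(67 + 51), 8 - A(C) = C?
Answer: 122 + 3*sqrt(118) ≈ 154.59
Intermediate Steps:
A(C) = 8 - C
b(I, U) = -4*I (b(I, U) = -4*(I + 0) = -4*I)
k(v, p) = 3*sqrt(118) (k(v, p) = 3*sqrt(67 + 51) = 3*sqrt(118))
A(-114) + k(b(-5, -6), -64 - 1*(-87)) = (8 - 1*(-114)) + 3*sqrt(118) = (8 + 114) + 3*sqrt(118) = 122 + 3*sqrt(118)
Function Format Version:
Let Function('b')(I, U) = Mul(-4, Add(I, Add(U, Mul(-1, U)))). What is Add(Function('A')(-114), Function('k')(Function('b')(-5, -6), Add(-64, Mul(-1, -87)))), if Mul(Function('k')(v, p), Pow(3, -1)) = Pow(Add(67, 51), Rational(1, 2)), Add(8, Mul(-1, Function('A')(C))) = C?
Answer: Add(122, Mul(3, Pow(118, Rational(1, 2)))) ≈ 154.59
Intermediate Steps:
Function('A')(C) = Add(8, Mul(-1, C))
Function('b')(I, U) = Mul(-4, I) (Function('b')(I, U) = Mul(-4, Add(I, 0)) = Mul(-4, I))
Function('k')(v, p) = Mul(3, Pow(118, Rational(1, 2))) (Function('k')(v, p) = Mul(3, Pow(Add(67, 51), Rational(1, 2))) = Mul(3, Pow(118, Rational(1, 2))))
Add(Function('A')(-114), Function('k')(Function('b')(-5, -6), Add(-64, Mul(-1, -87)))) = Add(Add(8, Mul(-1, -114)), Mul(3, Pow(118, Rational(1, 2)))) = Add(Add(8, 114), Mul(3, Pow(118, Rational(1, 2)))) = Add(122, Mul(3, Pow(118, Rational(1, 2))))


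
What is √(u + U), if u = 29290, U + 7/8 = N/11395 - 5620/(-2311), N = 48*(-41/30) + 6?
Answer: 11*√2685997102556184178/105335380 ≈ 171.15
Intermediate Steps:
N = -298/5 (N = 48*(-41*1/30) + 6 = 48*(-41/30) + 6 = -328/5 + 6 = -298/5 ≈ -59.600)
U = 1634402001/1053353800 (U = -7/8 + (-298/5/11395 - 5620/(-2311)) = -7/8 + (-298/5*1/11395 - 5620*(-1/2311)) = -7/8 + (-298/56975 + 5620/2311) = -7/8 + 319510822/131669225 = 1634402001/1053353800 ≈ 1.5516)
√(u + U) = √(29290 + 1634402001/1053353800) = √(30854367204001/1053353800) = 11*√2685997102556184178/105335380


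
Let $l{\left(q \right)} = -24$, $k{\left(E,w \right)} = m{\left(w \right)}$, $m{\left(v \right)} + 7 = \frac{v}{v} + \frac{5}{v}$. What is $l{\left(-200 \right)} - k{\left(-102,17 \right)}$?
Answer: $- \frac{311}{17} \approx -18.294$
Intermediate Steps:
$m{\left(v \right)} = -6 + \frac{5}{v}$ ($m{\left(v \right)} = -7 + \left(\frac{v}{v} + \frac{5}{v}\right) = -7 + \left(1 + \frac{5}{v}\right) = -6 + \frac{5}{v}$)
$k{\left(E,w \right)} = -6 + \frac{5}{w}$
$l{\left(-200 \right)} - k{\left(-102,17 \right)} = -24 - \left(-6 + \frac{5}{17}\right) = -24 - - \frac{97}{17} = -24 + \frac{97}{17} = - \frac{311}{17}$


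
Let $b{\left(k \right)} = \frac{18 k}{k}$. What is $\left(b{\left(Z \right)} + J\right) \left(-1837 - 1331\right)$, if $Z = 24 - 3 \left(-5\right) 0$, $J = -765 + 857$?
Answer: $-348480$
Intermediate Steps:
$J = 92$
$Z = 24$ ($Z = 24 - \left(-15\right) 0 = 24 - 0 = 24 + 0 = 24$)
$b{\left(k \right)} = 18$
$\left(b{\left(Z \right)} + J\right) \left(-1837 - 1331\right) = \left(18 + 92\right) \left(-1837 - 1331\right) = 110 \left(-3168\right) = -348480$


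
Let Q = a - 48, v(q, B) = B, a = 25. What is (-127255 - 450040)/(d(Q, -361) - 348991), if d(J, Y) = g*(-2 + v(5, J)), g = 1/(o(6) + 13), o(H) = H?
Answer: 10968605/6630854 ≈ 1.6542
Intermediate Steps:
g = 1/19 (g = 1/(6 + 13) = 1/19 ≈ 0.052632)
Q = -23 (Q = 25 - 48 = -23)
d(J, Y) = -2/19 + J/19 (d(J, Y) = (-2 + J)/19 = -2/19 + J/19)
(-127255 - 450040)/(d(Q, -361) - 348991) = (-127255 - 450040)/((-2/19 + (1/19)*(-23)) - 348991) = -577295/((-2/19 - 23/19) - 348991) = -577295/(-25/19 - 348991) = -577295/(-6630854/19) = -577295*(-19/6630854) = 10968605/6630854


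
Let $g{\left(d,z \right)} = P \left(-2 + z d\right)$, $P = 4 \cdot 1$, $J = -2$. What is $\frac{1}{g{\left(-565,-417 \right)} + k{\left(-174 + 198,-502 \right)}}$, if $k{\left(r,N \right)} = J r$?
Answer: $\frac{1}{942364} \approx 1.0612 \cdot 10^{-6}$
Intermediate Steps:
$P = 4$
$k{\left(r,N \right)} = - 2 r$
$g{\left(d,z \right)} = -8 + 4 d z$ ($g{\left(d,z \right)} = 4 \left(-2 + z d\right) = 4 \left(-2 + d z\right) = -8 + 4 d z$)
$\frac{1}{g{\left(-565,-417 \right)} + k{\left(-174 + 198,-502 \right)}} = \frac{1}{\left(-8 + 4 \left(-565\right) \left(-417\right)\right) - 2 \left(-174 + 198\right)} = \frac{1}{\left(-8 + 942420\right) - 48} = \frac{1}{942412 - 48} = \frac{1}{942364}$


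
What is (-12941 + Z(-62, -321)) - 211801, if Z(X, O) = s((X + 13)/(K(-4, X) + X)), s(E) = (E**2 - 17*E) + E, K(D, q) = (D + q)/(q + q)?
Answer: -3264266120626/14523721 ≈ -2.2475e+5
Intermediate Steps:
K(D, q) = (D + q)/(2*q) (K(D, q) = (D + q)/((2*q)) = (D + q)*(1/(2*q)) = (D + q)/(2*q))
s(E) = E**2 - 16*E
Z(X, O) = (-16 + (13 + X)/(X + (-4 + X)/(2*X)))*(13 + X)/(X + (-4 + X)/(2*X)) (Z(X, O) = ((X + 13)/((-4 + X)/(2*X) + X))*(-16 + (X + 13)/((-4 + X)/(2*X) + X)) = ((13 + X)/(X + (-4 + X)/(2*X)))*(-16 + (13 + X)/(X + (-4 + X)/(2*X))) = (-16 + (13 + X)/(X + (-4 + X)/(2*X)))*(13 + X)/(X + (-4 + X)/(2*X)))
(-12941 + Z(-62, -321)) - 211801 = (-12941 + 4*(-62)*(13 - 62)*(32 - 16*(-62)**2 - 8*(-62) - 62*(13 - 62))/(-4 - 62 + 2*(-62)**2)**2) - 211801 = (-12941 + 4*(-62)*(-49)*(32 - 16*3844 + 496 - 62*(-49))/(-4 - 62 + 2*3844)**2) - 211801 = (-12941 + 4*(-62)*(-49)*(32 - 61504 + 496 + 3038)/(-4 - 62 + 7688)**2) - 211801 = (-12941 + 4*(-62)*(-49)*(-57938)/7622**2) - 211801 = (-12941 + 4*(-62)*(1/58094884)*(-49)*(-57938)) - 211801 = (-12941 - 176015644/14523721) - 211801 = -188127489105/14523721 - 211801 = -3264266120626/14523721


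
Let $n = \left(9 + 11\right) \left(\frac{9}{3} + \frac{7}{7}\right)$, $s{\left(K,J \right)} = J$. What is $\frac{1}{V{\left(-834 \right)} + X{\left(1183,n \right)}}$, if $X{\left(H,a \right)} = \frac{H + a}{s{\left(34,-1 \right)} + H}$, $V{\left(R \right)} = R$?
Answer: $- \frac{394}{328175} \approx -0.0012006$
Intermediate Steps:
$n = 80$ ($n = 20 \left(9 \cdot \frac{1}{3} + 7 \cdot \frac{1}{7}\right) = 20 \left(3 + 1\right) = 20 \cdot 4 = 80$)
$X{\left(H,a \right)} = \frac{H + a}{-1 + H}$
$\frac{1}{V{\left(-834 \right)} + X{\left(1183,n \right)}} = \frac{1}{-834 + \frac{1183 + 80}{-1 + 1183}} = \frac{1}{-834 + \frac{1}{1182} \cdot 1263} = \frac{1}{-834 + \frac{421}{394}} = \frac{1}{- \frac{328175}{394}} = - \frac{394}{328175}$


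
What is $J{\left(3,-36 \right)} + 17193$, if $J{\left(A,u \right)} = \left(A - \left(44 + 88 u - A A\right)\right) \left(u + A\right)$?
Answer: $-86295$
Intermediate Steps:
$J{\left(A,u \right)} = \left(A + u\right) \left(-44 + A + A^{2} - 88 u\right)$ ($J{\left(A,u \right)} = \left(A - \left(44 - A^{2} + 88 u\right)\right) \left(A + u\right) = \left(-44 + A + A^{2} - 88 u\right) \left(A + u\right) = \left(A + u\right) \left(-44 + A + A^{2} - 88 u\right)$)
$J{\left(3,-36 \right)} + 17193 = \left(3^{2} + 3^{3} - 88 \left(-36\right)^{2} - 132 - -1584 - 36 \cdot 3^{2} - 261 \left(-36\right)\right) + 17193 = \left(9 + 27 - 114048 - 132 + 1584 - 324 + 9396\right) + 17193 = -103488 + 17193 = -86295$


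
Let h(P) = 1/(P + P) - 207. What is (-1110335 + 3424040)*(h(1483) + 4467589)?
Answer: 30657181274853165/2966 ≈ 1.0336e+13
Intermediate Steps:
h(P) = -207 + 1/(2*P) (h(P) = 1/(2*P) - 207 = -207 + 1/(2*P))
(-1110335 + 3424040)*(h(1483) + 4467589) = (-1110335 + 3424040)*((-207 + (1/2)/1483) + 4467589) = 2313705*((-207 + (1/2)*(1/1483)) + 4467589) = 2313705*((-207 + 1/2966) + 4467589) = 2313705*(-613961/2966 + 4467589) = 2313705*(13250255013/2966) = 30657181274853165/2966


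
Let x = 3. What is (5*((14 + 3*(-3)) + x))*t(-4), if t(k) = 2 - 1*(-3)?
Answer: 200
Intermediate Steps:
t(k) = 5 (t(k) = 2 + 3 = 5)
(5*((14 + 3*(-3)) + x))*t(-4) = (5*((14 + 3*(-3)) + 3))*5 = (5*((14 - 9) + 3))*5 = (5*(5 + 3))*5 = (5*8)*5 = 40*5 = 200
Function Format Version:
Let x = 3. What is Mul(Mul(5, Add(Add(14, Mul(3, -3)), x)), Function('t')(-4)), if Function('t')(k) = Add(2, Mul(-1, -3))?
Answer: 200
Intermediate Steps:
Function('t')(k) = 5 (Function('t')(k) = Add(2, 3) = 5)
Mul(Mul(5, Add(Add(14, Mul(3, -3)), x)), Function('t')(-4)) = Mul(Mul(5, Add(Add(14, Mul(3, -3)), 3)), 5) = Mul(Mul(5, Add(Add(14, -9), 3)), 5) = Mul(Mul(5, Add(5, 3)), 5) = Mul(Mul(5, 8), 5) = Mul(40, 5) = 200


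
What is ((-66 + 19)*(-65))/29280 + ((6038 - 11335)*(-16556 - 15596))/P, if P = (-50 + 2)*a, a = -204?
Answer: 5194460053/298656 ≈ 17393.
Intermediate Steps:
P = 9792 (P = (-50 + 2)*(-204) = -48*(-204) = 9792)
((-66 + 19)*(-65))/29280 + ((6038 - 11335)*(-16556 - 15596))/P = ((-66 + 19)*(-65))/29280 + ((6038 - 11335)*(-16556 - 15596))/9792 = -47*(-65)*(1/29280) - 5297*(-32152)*(1/9792) = 3055*(1/29280) + 170309144*(1/9792) = 611/5856 + 21288643/1224 = 5194460053/298656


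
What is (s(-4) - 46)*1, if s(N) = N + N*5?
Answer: -70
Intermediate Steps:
s(N) = 6*N (s(N) = N + 5*N = 6*N)
(s(-4) - 46)*1 = (6*(-4) - 46)*1 = (-24 - 46)*1 = -70*1 = -70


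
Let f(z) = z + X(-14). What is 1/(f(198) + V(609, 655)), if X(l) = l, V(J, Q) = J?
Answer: 1/793 ≈ 0.0012610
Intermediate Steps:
f(z) = -14 + z (f(z) = z - 14 = -14 + z)
1/(f(198) + V(609, 655)) = 1/((-14 + 198) + 609) = 1/(184 + 609) = 1/793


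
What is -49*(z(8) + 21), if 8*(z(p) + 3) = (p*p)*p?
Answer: -4018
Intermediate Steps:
z(p) = -3 + p³/8 (z(p) = -3 + ((p*p)*p)/8 = -3 + (p²*p)/8 = -3 + p³/8)
-49*(z(8) + 21) = -49*((-3 + (⅛)*8³) + 21) = -49*((-3 + (⅛)*512) + 21) = -49*((-3 + 64) + 21) = -49*(61 + 21) = -49*82 = -4018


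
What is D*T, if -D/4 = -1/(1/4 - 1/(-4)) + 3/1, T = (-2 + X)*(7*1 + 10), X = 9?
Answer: -476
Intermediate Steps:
T = 119 (T = (-2 + 9)*(7*1 + 10) = 7*(7 + 10) = 7*17 = 119)
D = -4 (D = -4*(-1/(1/4 - 1/(-4)) + 3/1) = -4*(-1/(1*(1/4) - 1*(-1/4)) + 3*1) = -4*(-1/(1/4 + 1/4) + 3) = -4*(-1/1/2 + 3) = -4*(-1*2 + 3) = -4*(-2 + 3) = -4*1 = -4)
D*T = -4*119 = -476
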